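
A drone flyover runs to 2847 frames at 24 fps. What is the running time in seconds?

Running time = 2847 / (24) = 118.625 s.

118.625 seconds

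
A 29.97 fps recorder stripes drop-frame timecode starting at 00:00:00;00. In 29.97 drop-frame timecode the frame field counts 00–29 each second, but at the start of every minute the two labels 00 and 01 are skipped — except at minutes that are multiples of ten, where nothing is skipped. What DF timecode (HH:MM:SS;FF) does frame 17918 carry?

00:09:57;26

Ten DF minutes hold 17982 frames, so frame 17918 lies in block 0 (frames 0–17981) with 17918 frames into that block.
The block's first minute is 1800 frames and the rest 1798 each; 17918 frames reaches minute 9, so 0 × 18 + 9 × 2 = 18 labels have been skipped so far.
Adding those back, label number 17918 + 18 = 17936 at 30 labels/s is 597 s + 26 f = 0 h 9 min 57 s frame 26, i.e. 00:09:57;26.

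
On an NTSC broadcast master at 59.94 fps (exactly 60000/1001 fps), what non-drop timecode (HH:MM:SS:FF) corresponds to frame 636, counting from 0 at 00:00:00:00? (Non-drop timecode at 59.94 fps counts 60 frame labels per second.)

00:00:10:36

636 ÷ 60 = 10 full seconds, remainder 36 frames.
10 s = 0 h 0 min 10 s.
Timecode: 00:00:10:36.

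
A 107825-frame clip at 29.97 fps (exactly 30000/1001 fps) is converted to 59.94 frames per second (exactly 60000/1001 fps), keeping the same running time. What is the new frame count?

Target frames = source frames × (target rate / source rate) = 107825 × (60000/1001)/(30000/1001) = 107825 × 2 = 215650.

215650 frames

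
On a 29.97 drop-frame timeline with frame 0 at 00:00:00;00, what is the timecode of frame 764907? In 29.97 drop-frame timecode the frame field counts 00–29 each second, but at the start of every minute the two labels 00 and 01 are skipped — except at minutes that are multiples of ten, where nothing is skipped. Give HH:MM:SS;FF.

07:05:22;13

Each 10-minute DF block holds 10 × 60 × 30 − 9 × 2 = 17982 frames. 764907 ÷ 17982 → 42 full blocks, remainder 9663.
Within the partial block the first minute is 1800 frames and each further minute 1798, so 5 further minute boundaries passed. Total skipped labels = 18 × 42 + 2 × 5 = 766.
Non-drop label index = 764907 + 766 = 765673; at 30 labels/s that is 07:05:22:13, i.e. DF 07:05:22;13.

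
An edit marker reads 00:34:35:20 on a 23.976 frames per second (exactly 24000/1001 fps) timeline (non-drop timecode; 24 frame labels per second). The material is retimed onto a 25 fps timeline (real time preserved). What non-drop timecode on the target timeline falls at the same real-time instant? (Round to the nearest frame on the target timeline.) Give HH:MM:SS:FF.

00:34:37:23

Source frame index: (0×3600 + 34×60 + 35) × 24 + 20 = 49820.
Real time: 49820 / (24000/1001) = 2493491/1200 s.
Target frame: (2493491/1200) × (25) = 2493491/48 ≈ 51947.729 → 51948.
At 25 labels/s: frame 51948 → 00:34:37:23.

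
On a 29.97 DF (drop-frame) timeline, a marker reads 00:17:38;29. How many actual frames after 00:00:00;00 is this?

Complete 10-minute blocks: 1, each 17982 frames → 17982.
Remaining 7 whole minutes in the current block: 1800 + 6 × 1798 = 12588 frames.
Within the current minute: 38 × 30 + 29 − 2 = 1167 (labels ;00/;01 skipped at this minute). Total = 17982 + 12588 + 1167 = 31737.

31737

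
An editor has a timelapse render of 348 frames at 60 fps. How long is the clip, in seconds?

Running time = 348 / (60) = 5.8 s.

5.8 seconds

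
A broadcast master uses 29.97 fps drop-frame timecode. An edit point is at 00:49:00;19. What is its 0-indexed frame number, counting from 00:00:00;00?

88129

Complete 10-minute blocks: 4, each 17982 frames → 71928.
Remaining 9 whole minutes in the current block: 1800 + 8 × 1798 = 16184 frames.
Within the current minute: 0 × 30 + 19 − 2 = 17 (labels ;00/;01 skipped at this minute). Total = 71928 + 16184 + 17 = 88129.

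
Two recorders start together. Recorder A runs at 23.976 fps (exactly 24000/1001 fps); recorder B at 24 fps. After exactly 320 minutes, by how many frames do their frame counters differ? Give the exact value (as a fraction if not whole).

460800/1001 frames

320 min = 19200 s.
A emits 24000/1001 × 19200 = 460800000/1001 frames; B emits 24 × 19200 = 460800.
Difference = 460800/1001 frames (≈ 460.3397); B is ahead of A.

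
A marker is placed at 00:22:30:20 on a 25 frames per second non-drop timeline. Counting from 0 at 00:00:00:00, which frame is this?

frame 33770

Total seconds to the label: (0 × 3600 + 22 × 60 + 30) = 1350.
Frame index = 1350 × 25 + 20 = 33770.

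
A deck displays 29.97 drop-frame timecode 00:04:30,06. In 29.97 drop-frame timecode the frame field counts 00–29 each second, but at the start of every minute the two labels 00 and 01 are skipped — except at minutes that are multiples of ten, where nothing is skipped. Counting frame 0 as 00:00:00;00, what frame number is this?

Complete 10-minute blocks: 0, each 17982 frames → 0.
Remaining 4 whole minutes in the current block: 1800 + 3 × 1798 = 7194 frames.
Within the current minute: 30 × 30 + 6 − 2 = 904 (labels ;00/;01 skipped at this minute). Total = 0 + 7194 + 904 = 8098.

8098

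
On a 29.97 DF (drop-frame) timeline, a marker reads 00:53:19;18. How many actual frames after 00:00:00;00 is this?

As if non-drop at 30 labels/s: (0 × 3600 + 53 × 60 + 19) × 30 + 18 = 95988.
Minute boundaries passed: 53; those not divisible by 10: 53 − 5 = 48; dropped labels = 2 × 48 = 96.
Actual frame index = 95988 − 96 = 95892.

95892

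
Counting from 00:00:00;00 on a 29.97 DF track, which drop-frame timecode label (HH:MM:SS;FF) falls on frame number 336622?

03:07:12;00

Each 10-minute DF block holds 10 × 60 × 30 − 9 × 2 = 17982 frames. 336622 ÷ 17982 → 18 full blocks, remainder 12946.
Within the partial block the first minute is 1800 frames and each further minute 1798, so 7 further minute boundaries passed. Total skipped labels = 18 × 18 + 2 × 7 = 338.
Non-drop label index = 336622 + 338 = 336960; at 30 labels/s that is 03:07:12:00, i.e. DF 03:07:12;00.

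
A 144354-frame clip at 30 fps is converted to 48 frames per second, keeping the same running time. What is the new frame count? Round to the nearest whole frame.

Frames at target rate = 144354 × (48) / (30) = 1154832/5 ≈ 230966.400.
Nearest whole frame: 230966.

230966 frames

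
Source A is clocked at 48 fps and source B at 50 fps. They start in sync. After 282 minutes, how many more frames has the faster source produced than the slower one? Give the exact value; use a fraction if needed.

282 min = 16920 s.
A emits 48 × 16920 = 812160 frames; B emits 50 × 16920 = 846000.
Difference = 33840 frames; B is ahead of A.

33840 frames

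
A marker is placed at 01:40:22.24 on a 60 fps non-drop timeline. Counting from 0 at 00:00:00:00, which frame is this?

361344

Total seconds to the label: (1 × 3600 + 40 × 60 + 22) = 6022.
Frame index = 6022 × 60 + 24 = 361344.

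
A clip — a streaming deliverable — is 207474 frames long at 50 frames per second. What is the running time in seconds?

Running time = 207474 / (50) = 4149.48 s.

4149.48 seconds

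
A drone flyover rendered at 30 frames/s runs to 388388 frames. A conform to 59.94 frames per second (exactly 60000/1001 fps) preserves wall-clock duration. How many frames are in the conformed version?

Target frames = source frames × (target rate / source rate) = 388388 × (60000/1001)/(30) = 388388 × 2000/1001 = 776000.

776000 frames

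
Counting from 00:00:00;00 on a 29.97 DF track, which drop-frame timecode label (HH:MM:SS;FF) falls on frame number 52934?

Ten DF minutes hold 17982 frames, so frame 52934 lies in block 2 (frames 35964–53945) with 16970 frames into that block.
The block's first minute is 1800 frames and the rest 1798 each; 16970 frames reaches minute 9, so 2 × 18 + 9 × 2 = 54 labels have been skipped so far.
Adding those back, label number 52934 + 54 = 52988 at 30 labels/s is 1766 s + 8 f = 0 h 29 min 26 s frame 8, i.e. 00:29:26;08.

00:29:26;08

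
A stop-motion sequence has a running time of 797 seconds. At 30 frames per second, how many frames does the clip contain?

23910 frames

Frames = 797 × 30 = 23910.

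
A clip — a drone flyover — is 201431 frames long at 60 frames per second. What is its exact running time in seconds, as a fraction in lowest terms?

201431/60 seconds

Running time = 201431 ÷ (60) = 201431 × 1/60 = 201431/60 s.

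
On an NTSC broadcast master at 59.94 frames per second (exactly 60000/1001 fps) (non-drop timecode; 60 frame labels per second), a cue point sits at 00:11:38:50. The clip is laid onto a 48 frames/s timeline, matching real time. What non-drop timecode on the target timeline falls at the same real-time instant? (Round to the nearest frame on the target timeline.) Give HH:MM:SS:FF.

Source frame index: (0×3600 + 11×60 + 38) × 60 + 50 = 41930.
Real time: 41930 / (60000/1001) = 4197193/6000 s.
Target frame: (4197193/6000) × (48) = 4197193/125 ≈ 33577.544 → 33578.
At 48 labels/s: frame 33578 → 00:11:39:26.

00:11:39:26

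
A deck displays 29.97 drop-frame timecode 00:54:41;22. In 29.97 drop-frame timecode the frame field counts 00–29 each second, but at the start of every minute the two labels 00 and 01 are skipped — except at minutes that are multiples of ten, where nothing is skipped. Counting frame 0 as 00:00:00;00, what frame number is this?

Complete 10-minute blocks: 5, each 17982 frames → 89910.
Remaining 4 whole minutes in the current block: 1800 + 3 × 1798 = 7194 frames.
Within the current minute: 41 × 30 + 22 − 2 = 1250 (labels ;00/;01 skipped at this minute). Total = 89910 + 7194 + 1250 = 98354.

98354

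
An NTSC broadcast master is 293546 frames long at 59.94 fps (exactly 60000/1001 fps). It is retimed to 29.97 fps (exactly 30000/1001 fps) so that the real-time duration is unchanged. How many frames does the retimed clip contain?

146773 frames

Target frames = source frames × (target rate / source rate) = 293546 × (30000/1001)/(60000/1001) = 293546 × 1/2 = 146773.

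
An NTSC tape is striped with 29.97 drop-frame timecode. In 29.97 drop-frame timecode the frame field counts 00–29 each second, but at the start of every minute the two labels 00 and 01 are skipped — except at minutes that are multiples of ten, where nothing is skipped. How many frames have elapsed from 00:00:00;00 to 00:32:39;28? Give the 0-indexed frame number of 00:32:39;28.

58740

Complete 10-minute blocks: 3, each 17982 frames → 53946.
Remaining 2 whole minutes in the current block: 1800 + 1 × 1798 = 3598 frames.
Within the current minute: 39 × 30 + 28 − 2 = 1196 (labels ;00/;01 skipped at this minute). Total = 53946 + 3598 + 1196 = 58740.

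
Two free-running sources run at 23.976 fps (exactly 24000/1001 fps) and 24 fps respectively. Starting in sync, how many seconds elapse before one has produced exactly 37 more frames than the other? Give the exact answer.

37037/24 seconds

The gap grows by |24 − 24000/1001| = 24/1001 frames per second.
Time for a 37-frame gap: 37 ÷ (24/1001) = 37037/24 s.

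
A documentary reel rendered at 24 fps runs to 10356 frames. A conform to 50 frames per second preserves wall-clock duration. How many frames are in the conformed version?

21575 frames

Target frames = source frames × (target rate / source rate) = 10356 × (50)/(24) = 10356 × 25/12 = 21575.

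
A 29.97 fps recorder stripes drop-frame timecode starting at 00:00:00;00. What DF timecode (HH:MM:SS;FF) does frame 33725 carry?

00:18:45;09

Ten DF minutes hold 17982 frames, so frame 33725 lies in block 1 (frames 17982–35963) with 15743 frames into that block.
The block's first minute is 1800 frames and the rest 1798 each; 15743 frames reaches minute 8, so 1 × 18 + 8 × 2 = 34 labels have been skipped so far.
Adding those back, label number 33725 + 34 = 33759 at 30 labels/s is 1125 s + 9 f = 0 h 18 min 45 s frame 9, i.e. 00:18:45;09.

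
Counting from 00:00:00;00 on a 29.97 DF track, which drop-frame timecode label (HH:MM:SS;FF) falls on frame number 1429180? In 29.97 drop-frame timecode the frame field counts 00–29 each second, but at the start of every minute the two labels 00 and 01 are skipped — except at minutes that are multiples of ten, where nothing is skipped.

Each 10-minute DF block holds 10 × 60 × 30 − 9 × 2 = 17982 frames. 1429180 ÷ 17982 → 79 full blocks, remainder 8602.
Within the partial block the first minute is 1800 frames and each further minute 1798, so 4 further minute boundaries passed. Total skipped labels = 18 × 79 + 2 × 4 = 1430.
Non-drop label index = 1429180 + 1430 = 1430610; at 30 labels/s that is 13:14:47:00, i.e. DF 13:14:47;00.

13:14:47;00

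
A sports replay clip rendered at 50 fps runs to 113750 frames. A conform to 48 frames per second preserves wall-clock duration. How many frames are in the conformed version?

Target frames = source frames × (target rate / source rate) = 113750 × (48)/(50) = 113750 × 24/25 = 109200.

109200 frames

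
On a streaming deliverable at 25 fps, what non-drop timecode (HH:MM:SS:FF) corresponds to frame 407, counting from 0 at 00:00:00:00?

407 ÷ 25 = 16 full seconds, remainder 7 frames.
16 s = 0 h 0 min 16 s.
Timecode: 00:00:16:07.

00:00:16:07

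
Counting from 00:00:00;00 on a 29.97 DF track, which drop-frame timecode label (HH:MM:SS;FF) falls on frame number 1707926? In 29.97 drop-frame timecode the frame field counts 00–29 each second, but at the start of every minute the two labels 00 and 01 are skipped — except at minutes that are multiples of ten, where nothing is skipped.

15:49:47;26

Ten DF minutes hold 17982 frames, so frame 1707926 lies in block 94 (frames 1690308–1708289) with 17618 frames into that block.
The block's first minute is 1800 frames and the rest 1798 each; 17618 frames reaches minute 9, so 94 × 18 + 9 × 2 = 1710 labels have been skipped so far.
Adding those back, label number 1707926 + 1710 = 1709636 at 30 labels/s is 56987 s + 26 f = 15 h 49 min 47 s frame 26, i.e. 15:49:47;26.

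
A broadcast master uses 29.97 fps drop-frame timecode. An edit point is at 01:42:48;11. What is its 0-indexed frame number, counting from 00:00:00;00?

As if non-drop at 30 labels/s: (1 × 3600 + 42 × 60 + 48) × 30 + 11 = 185051.
Minute boundaries passed: 102; those not divisible by 10: 102 − 10 = 92; dropped labels = 2 × 92 = 184.
Actual frame index = 185051 − 184 = 184867.

184867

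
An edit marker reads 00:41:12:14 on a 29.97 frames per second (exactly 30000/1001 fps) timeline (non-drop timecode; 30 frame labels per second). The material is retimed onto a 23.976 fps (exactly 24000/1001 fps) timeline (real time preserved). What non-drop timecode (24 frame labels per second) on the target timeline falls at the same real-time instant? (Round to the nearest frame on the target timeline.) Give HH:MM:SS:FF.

00:41:12:11

Source frame index: (0×3600 + 41×60 + 12) × 30 + 14 = 74174.
Real time: 74174 / (30000/1001) = 37124087/15000 s.
Target frame: (37124087/15000) × (24000/1001) = 296696/5 ≈ 59339.200 → 59339.
At 24 labels/s: frame 59339 → 00:41:12:11.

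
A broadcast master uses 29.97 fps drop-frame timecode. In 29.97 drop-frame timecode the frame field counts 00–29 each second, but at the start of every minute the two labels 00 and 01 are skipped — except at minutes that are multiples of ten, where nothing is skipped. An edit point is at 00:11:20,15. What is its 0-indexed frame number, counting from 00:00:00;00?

As if non-drop at 30 labels/s: (0 × 3600 + 11 × 60 + 20) × 30 + 15 = 20415.
Minute boundaries passed: 11; those not divisible by 10: 11 − 1 = 10; dropped labels = 2 × 10 = 20.
Actual frame index = 20415 − 20 = 20395.

20395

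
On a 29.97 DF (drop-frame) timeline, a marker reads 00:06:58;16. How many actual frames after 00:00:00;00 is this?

12544

Complete 10-minute blocks: 0, each 17982 frames → 0.
Remaining 6 whole minutes in the current block: 1800 + 5 × 1798 = 10790 frames.
Within the current minute: 58 × 30 + 16 − 2 = 1754 (labels ;00/;01 skipped at this minute). Total = 0 + 10790 + 1754 = 12544.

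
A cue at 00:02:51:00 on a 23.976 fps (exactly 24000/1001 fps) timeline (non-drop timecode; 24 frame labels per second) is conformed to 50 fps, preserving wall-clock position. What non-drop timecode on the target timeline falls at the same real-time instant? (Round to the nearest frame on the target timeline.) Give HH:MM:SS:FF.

Source frame index: (0×3600 + 2×60 + 51) × 24 + 0 = 4104.
Real time: 4104 / (24000/1001) = 171171/1000 s.
Target frame: (171171/1000) × (50) = 171171/20 ≈ 8558.550 → 8559.
At 50 labels/s: frame 8559 → 00:02:51:09.

00:02:51:09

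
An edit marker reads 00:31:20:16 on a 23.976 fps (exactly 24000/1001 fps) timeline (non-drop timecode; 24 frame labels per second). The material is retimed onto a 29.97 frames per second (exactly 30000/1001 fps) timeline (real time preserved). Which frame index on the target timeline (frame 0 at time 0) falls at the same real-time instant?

Source frame index: (0×3600 + 31×60 + 20) × 24 + 16 = 45136.
Real time: 45136 / (24000/1001) = 2823821/1500 s.
Target frame: (2823821/1500) × (30000/1001) = 56420.

frame 56420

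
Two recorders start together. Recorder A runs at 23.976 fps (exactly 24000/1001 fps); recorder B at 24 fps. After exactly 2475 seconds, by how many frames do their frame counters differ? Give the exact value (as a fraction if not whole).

A emits 24000/1001 × 2475 = 5400000/91 frames; B emits 24 × 2475 = 59400.
Difference = 5400/91 frames (≈ 59.3407); B is ahead of A.

5400/91 frames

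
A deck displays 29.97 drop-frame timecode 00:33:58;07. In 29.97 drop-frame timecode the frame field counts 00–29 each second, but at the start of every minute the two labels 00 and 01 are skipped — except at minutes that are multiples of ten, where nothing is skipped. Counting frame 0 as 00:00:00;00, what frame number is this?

61087

Complete 10-minute blocks: 3, each 17982 frames → 53946.
Remaining 3 whole minutes in the current block: 1800 + 2 × 1798 = 5396 frames.
Within the current minute: 58 × 30 + 7 − 2 = 1745 (labels ;00/;01 skipped at this minute). Total = 53946 + 5396 + 1745 = 61087.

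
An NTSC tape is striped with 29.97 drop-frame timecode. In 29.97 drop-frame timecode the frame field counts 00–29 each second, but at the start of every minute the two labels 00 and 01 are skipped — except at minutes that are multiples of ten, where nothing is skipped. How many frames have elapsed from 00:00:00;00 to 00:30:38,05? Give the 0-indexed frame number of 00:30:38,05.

55091

Complete 10-minute blocks: 3, each 17982 frames → 53946.
Remaining 0 whole minutes in the current block: 0 frames.
Within the current minute: 38 × 30 + 5 = 1145. Total = 53946 + 0 + 1145 = 55091.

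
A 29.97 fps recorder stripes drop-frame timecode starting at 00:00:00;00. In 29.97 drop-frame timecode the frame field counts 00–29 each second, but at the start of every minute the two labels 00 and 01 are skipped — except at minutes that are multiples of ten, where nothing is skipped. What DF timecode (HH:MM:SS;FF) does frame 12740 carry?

Ten DF minutes hold 17982 frames, so frame 12740 lies in block 0 (frames 0–17981) with 12740 frames into that block.
The block's first minute is 1800 frames and the rest 1798 each; 12740 frames reaches minute 7, so 0 × 18 + 7 × 2 = 14 labels have been skipped so far.
Adding those back, label number 12740 + 14 = 12754 at 30 labels/s is 425 s + 4 f = 0 h 7 min 5 s frame 4, i.e. 00:07:05;04.

00:07:05;04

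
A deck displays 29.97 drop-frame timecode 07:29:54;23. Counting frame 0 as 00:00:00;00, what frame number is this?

809033

Complete 10-minute blocks: 44, each 17982 frames → 791208.
Remaining 9 whole minutes in the current block: 1800 + 8 × 1798 = 16184 frames.
Within the current minute: 54 × 30 + 23 − 2 = 1641 (labels ;00/;01 skipped at this minute). Total = 791208 + 16184 + 1641 = 809033.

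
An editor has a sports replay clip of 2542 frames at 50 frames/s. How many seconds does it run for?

50.84 seconds

Running time = 2542 / (50) = 50.84 s.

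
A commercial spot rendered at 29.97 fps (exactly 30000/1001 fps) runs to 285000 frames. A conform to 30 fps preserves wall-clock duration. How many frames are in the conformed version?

285285 frames

Target frames = source frames × (target rate / source rate) = 285000 × (30)/(30000/1001) = 285000 × 1001/1000 = 285285.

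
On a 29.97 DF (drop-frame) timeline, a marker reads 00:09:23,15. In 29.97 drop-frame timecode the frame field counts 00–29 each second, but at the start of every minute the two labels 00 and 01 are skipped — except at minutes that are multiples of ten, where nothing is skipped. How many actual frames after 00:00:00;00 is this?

16887

Complete 10-minute blocks: 0, each 17982 frames → 0.
Remaining 9 whole minutes in the current block: 1800 + 8 × 1798 = 16184 frames.
Within the current minute: 23 × 30 + 15 − 2 = 703 (labels ;00/;01 skipped at this minute). Total = 0 + 16184 + 703 = 16887.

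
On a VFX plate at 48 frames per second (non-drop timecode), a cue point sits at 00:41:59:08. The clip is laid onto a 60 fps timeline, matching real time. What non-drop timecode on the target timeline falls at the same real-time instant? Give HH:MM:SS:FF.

00:41:59:10

Source frame index: (0×3600 + 41×60 + 59) × 48 + 8 = 120920.
Real time: 120920 / (48) = 15115/6 s.
Target frame: (15115/6) × (60) = 151150.
At 60 labels/s: frame 151150 → 00:41:59:10.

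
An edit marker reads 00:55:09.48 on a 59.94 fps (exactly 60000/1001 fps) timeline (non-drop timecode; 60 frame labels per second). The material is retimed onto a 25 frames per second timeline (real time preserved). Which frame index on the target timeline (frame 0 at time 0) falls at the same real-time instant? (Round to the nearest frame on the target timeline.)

frame 82828

Source frame index: (0×3600 + 55×60 + 9) × 60 + 48 = 198588.
Real time: 198588 / (60000/1001) = 16565549/5000 s.
Target frame: (16565549/5000) × (25) = 16565549/200 ≈ 82827.745 → 82828.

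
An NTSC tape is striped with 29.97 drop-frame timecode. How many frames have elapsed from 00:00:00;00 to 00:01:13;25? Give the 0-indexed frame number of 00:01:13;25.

2213

As if non-drop at 30 labels/s: (0 × 3600 + 1 × 60 + 13) × 30 + 25 = 2215.
Minute boundaries passed: 1; those not divisible by 10: 1 − 0 = 1; dropped labels = 2 × 1 = 2.
Actual frame index = 2215 − 2 = 2213.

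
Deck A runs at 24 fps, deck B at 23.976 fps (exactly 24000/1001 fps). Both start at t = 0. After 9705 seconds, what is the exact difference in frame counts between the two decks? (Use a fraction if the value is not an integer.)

232920/1001 frames

A emits 24 × 9705 = 232920 frames; B emits 24000/1001 × 9705 = 232920000/1001.
Difference = 232920/1001 frames (≈ 232.6873); B is behind A.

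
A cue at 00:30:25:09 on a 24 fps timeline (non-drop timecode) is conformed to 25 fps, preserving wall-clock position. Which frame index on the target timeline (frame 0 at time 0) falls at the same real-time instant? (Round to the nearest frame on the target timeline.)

frame 45634

Source frame index: (0×3600 + 30×60 + 25) × 24 + 9 = 43809.
Real time: 43809 / (24) = 14603/8 s.
Target frame: (14603/8) × (25) = 365075/8 ≈ 45634.375 → 45634.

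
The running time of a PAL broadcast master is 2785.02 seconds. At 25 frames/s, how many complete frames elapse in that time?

69625 frames

Frames = 2785.02 × 25 = 139251/2 ≈ 69625.5000.
Complete frames: 69625.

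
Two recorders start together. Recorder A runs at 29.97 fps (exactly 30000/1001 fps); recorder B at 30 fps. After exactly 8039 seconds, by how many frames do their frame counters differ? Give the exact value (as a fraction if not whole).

A emits 30000/1001 × 8039 = 241170000/1001 frames; B emits 30 × 8039 = 241170.
Difference = 241170/1001 frames (≈ 240.9291); B is ahead of A.

241170/1001 frames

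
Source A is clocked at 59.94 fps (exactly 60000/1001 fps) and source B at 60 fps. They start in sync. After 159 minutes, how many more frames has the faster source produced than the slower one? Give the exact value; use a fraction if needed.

572400/1001 frames

159 min = 9540 s.
A emits 60000/1001 × 9540 = 572400000/1001 frames; B emits 60 × 9540 = 572400.
Difference = 572400/1001 frames (≈ 571.8282); B is ahead of A.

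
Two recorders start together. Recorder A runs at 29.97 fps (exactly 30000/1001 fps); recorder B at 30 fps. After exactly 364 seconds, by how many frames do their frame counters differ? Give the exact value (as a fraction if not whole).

A emits 30000/1001 × 364 = 120000/11 frames; B emits 30 × 364 = 10920.
Difference = 120/11 frames (≈ 10.9091); B is ahead of A.

120/11 frames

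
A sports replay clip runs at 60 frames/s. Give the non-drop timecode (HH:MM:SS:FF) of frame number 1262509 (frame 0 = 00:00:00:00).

1262509 ÷ 60 = 21041 full seconds, remainder 49 frames.
21041 s = 5 h 50 min 41 s.
Timecode: 05:50:41:49.

05:50:41:49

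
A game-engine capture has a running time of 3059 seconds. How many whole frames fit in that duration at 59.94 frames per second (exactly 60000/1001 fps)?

183356 frames

Frames = 3059 × 60000/1001 = 26220000/143 ≈ 183356.6434.
Complete frames: 183356.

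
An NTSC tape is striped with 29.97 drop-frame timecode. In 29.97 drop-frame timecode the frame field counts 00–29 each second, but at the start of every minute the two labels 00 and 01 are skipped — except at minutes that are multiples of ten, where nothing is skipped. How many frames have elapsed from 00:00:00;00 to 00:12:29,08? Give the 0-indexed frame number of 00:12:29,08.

22456

Complete 10-minute blocks: 1, each 17982 frames → 17982.
Remaining 2 whole minutes in the current block: 1800 + 1 × 1798 = 3598 frames.
Within the current minute: 29 × 30 + 8 − 2 = 876 (labels ;00/;01 skipped at this minute). Total = 17982 + 3598 + 876 = 22456.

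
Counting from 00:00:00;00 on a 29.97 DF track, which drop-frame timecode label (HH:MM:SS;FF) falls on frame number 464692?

04:18:25;08

Each 10-minute DF block holds 10 × 60 × 30 − 9 × 2 = 17982 frames. 464692 ÷ 17982 → 25 full blocks, remainder 15142.
Within the partial block the first minute is 1800 frames and each further minute 1798, so 8 further minute boundaries passed. Total skipped labels = 18 × 25 + 2 × 8 = 466.
Non-drop label index = 464692 + 466 = 465158; at 30 labels/s that is 04:18:25:08, i.e. DF 04:18:25;08.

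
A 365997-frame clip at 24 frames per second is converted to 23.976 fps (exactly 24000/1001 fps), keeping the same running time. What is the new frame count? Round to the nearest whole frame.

Frames at target rate = 365997 × (24000/1001) / (24) = 365997000/1001 ≈ 365631.369.
Nearest whole frame: 365631.

365631 frames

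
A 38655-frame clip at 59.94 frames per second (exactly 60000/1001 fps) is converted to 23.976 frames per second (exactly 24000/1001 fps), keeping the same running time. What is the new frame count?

15462 frames

Target frames = source frames × (target rate / source rate) = 38655 × (24000/1001)/(60000/1001) = 38655 × 2/5 = 15462.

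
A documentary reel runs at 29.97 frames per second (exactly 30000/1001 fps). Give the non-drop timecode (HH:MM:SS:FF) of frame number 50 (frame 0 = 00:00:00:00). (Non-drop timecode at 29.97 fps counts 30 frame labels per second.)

50 ÷ 30 = 1 full seconds, remainder 20 frames.
1 s = 0 h 0 min 1 s.
Timecode: 00:00:01:20.

00:00:01:20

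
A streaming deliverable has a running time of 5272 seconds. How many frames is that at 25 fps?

Frames = 5272 × 25 = 131800.

131800 frames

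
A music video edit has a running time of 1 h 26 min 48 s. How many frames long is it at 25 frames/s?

130200 frames

1 h 26 min 48 s = 5208 s.
Frames = 5208 × 25 = 130200.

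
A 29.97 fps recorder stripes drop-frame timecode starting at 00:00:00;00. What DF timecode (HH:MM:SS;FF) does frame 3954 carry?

00:02:11;28

Each 10-minute DF block holds 10 × 60 × 30 − 9 × 2 = 17982 frames. 3954 ÷ 17982 → 0 full blocks, remainder 3954.
Within the partial block the first minute is 1800 frames and each further minute 1798, so 2 further minute boundaries passed. Total skipped labels = 18 × 0 + 2 × 2 = 4.
Non-drop label index = 3954 + 4 = 3958; at 30 labels/s that is 00:02:11:28, i.e. DF 00:02:11;28.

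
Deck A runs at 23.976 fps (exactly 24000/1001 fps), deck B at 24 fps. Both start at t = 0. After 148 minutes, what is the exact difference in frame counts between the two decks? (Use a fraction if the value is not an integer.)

148 min = 8880 s.
A emits 24000/1001 × 8880 = 213120000/1001 frames; B emits 24 × 8880 = 213120.
Difference = 213120/1001 frames (≈ 212.9071); B is ahead of A.

213120/1001 frames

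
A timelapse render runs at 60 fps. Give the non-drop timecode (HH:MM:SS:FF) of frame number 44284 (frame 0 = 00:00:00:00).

44284 ÷ 60 = 738 full seconds, remainder 4 frames.
738 s = 0 h 12 min 18 s.
Timecode: 00:12:18:04.

00:12:18:04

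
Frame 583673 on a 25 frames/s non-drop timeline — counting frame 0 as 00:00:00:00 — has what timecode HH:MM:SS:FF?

06:29:06:23

583673 ÷ 25 = 23346 full seconds, remainder 23 frames.
23346 s = 6 h 29 min 6 s.
Timecode: 06:29:06:23.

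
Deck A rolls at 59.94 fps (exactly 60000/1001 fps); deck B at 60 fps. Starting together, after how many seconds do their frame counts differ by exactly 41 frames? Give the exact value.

The gap grows by |60 − 60000/1001| = 60/1001 frames per second.
Time for a 41-frame gap: 41 ÷ (60/1001) = 41041/60 s.

41041/60 seconds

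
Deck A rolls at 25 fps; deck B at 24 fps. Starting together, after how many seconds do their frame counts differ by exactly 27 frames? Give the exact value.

The gap grows by |24 − 25| = 1 frame per second.
Time for a 27-frame gap: 27 ÷ (1) = 27 s.

27 seconds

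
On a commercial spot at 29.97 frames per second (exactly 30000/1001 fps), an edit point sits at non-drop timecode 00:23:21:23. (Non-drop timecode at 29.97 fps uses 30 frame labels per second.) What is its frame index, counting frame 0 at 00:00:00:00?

frame 42053

Total seconds to the label: (0 × 3600 + 23 × 60 + 21) = 1401.
Frame index = 1401 × 30 + 23 = 42053.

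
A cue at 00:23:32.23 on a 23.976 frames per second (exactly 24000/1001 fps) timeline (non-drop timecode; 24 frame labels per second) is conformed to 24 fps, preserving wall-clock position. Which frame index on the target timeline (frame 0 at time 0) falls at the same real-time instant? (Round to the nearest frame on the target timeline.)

Source frame index: (0×3600 + 23×60 + 32) × 24 + 23 = 33911.
Real time: 33911 / (24000/1001) = 33944911/24000 s.
Target frame: (33944911/24000) × (24) = 33944911/1000 ≈ 33944.911 → 33945.

frame 33945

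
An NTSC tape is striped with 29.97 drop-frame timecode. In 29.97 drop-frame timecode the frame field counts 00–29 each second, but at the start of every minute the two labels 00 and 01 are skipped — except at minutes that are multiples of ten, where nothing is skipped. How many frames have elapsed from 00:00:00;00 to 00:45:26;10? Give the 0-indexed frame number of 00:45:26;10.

Complete 10-minute blocks: 4, each 17982 frames → 71928.
Remaining 5 whole minutes in the current block: 1800 + 4 × 1798 = 8992 frames.
Within the current minute: 26 × 30 + 10 − 2 = 788 (labels ;00/;01 skipped at this minute). Total = 71928 + 8992 + 788 = 81708.

81708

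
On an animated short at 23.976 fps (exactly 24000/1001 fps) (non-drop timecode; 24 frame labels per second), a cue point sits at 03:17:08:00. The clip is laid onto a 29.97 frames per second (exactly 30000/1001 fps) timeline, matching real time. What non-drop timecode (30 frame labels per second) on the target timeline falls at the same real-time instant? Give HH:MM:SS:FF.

Source frame index: (3×3600 + 17×60 + 8) × 24 + 0 = 283872.
Real time: 283872 / (24000/1001) = 2959957/250 s.
Target frame: (2959957/250) × (30000/1001) = 354840.
At 30 labels/s: frame 354840 → 03:17:08:00.

03:17:08:00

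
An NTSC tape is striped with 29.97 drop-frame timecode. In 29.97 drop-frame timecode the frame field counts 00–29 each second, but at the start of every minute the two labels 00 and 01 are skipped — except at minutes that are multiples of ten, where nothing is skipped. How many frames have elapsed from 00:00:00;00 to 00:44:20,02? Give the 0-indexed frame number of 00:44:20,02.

79722

As if non-drop at 30 labels/s: (0 × 3600 + 44 × 60 + 20) × 30 + 2 = 79802.
Minute boundaries passed: 44; those not divisible by 10: 44 − 4 = 40; dropped labels = 2 × 40 = 80.
Actual frame index = 79802 − 80 = 79722.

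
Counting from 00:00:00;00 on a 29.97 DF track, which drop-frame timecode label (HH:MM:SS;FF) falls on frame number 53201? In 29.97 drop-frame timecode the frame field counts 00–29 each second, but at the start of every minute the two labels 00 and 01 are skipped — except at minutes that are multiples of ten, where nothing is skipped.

00:29:35;05

Each 10-minute DF block holds 10 × 60 × 30 − 9 × 2 = 17982 frames. 53201 ÷ 17982 → 2 full blocks, remainder 17237.
Within the partial block the first minute is 1800 frames and each further minute 1798, so 9 further minute boundaries passed. Total skipped labels = 18 × 2 + 2 × 9 = 54.
Non-drop label index = 53201 + 54 = 53255; at 30 labels/s that is 00:29:35:05, i.e. DF 00:29:35;05.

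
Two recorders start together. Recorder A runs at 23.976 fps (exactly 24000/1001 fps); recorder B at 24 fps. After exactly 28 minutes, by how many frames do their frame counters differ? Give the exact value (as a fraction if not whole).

28 min = 1680 s.
A emits 24000/1001 × 1680 = 5760000/143 frames; B emits 24 × 1680 = 40320.
Difference = 5760/143 frames (≈ 40.2797); B is ahead of A.

5760/143 frames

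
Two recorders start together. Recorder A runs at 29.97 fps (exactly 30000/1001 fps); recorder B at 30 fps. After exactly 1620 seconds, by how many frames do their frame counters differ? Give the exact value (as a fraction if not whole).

A emits 30000/1001 × 1620 = 48600000/1001 frames; B emits 30 × 1620 = 48600.
Difference = 48600/1001 frames (≈ 48.5514); B is ahead of A.

48600/1001 frames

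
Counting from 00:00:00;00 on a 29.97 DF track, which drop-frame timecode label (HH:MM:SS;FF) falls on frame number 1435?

Ten DF minutes hold 17982 frames, so frame 1435 lies in block 0 (frames 0–17981) with 1435 frames into that block.
The block's first minute is 1800 frames and the rest 1798 each; 1435 frames reaches minute 0, so 0 × 18 + 0 × 2 = 0 labels have been skipped so far.
Adding those back, label number 1435 + 0 = 1435 at 30 labels/s is 47 s + 25 f = 0 h 0 min 47 s frame 25, i.e. 00:00:47;25.

00:00:47;25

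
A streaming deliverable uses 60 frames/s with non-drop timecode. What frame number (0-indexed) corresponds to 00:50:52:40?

Total seconds to the label: (0 × 3600 + 50 × 60 + 52) = 3052.
Frame index = 3052 × 60 + 40 = 183160.

183160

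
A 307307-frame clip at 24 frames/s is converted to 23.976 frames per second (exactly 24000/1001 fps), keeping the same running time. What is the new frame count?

307000 frames

Target frames = source frames × (target rate / source rate) = 307307 × (24000/1001)/(24) = 307307 × 1000/1001 = 307000.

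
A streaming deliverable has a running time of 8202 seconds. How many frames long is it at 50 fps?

410100 frames

Frames = 8202 × 50 = 410100.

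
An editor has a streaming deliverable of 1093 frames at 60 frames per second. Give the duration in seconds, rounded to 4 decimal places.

Running time = 1093 × 1/60 = 1093/60 s ≈ 18.2167 s.

18.2167 seconds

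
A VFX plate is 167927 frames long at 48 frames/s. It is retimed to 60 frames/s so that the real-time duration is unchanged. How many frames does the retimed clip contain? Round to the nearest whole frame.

Frames at target rate = 167927 × (60) / (48) = 839635/4 ≈ 209908.750.
Nearest whole frame: 209909.

209909 frames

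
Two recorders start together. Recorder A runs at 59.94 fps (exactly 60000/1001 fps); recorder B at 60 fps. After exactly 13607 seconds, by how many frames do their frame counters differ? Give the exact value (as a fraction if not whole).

74220/91 frames

A emits 60000/1001 × 13607 = 74220000/91 frames; B emits 60 × 13607 = 816420.
Difference = 74220/91 frames (≈ 815.6044); B is ahead of A.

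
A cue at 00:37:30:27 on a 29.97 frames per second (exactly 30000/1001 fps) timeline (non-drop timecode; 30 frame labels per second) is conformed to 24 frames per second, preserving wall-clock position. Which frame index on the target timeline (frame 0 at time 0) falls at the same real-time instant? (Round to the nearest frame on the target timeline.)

frame 54076

Source frame index: (0×3600 + 37×60 + 30) × 30 + 27 = 67527.
Real time: 67527 / (30000/1001) = 22531509/10000 s.
Target frame: (22531509/10000) × (24) = 67594527/1250 ≈ 54075.622 → 54076.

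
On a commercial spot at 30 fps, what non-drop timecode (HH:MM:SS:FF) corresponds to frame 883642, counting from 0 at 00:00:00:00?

08:10:54:22

883642 ÷ 30 = 29454 full seconds, remainder 22 frames.
29454 s = 8 h 10 min 54 s.
Timecode: 08:10:54:22.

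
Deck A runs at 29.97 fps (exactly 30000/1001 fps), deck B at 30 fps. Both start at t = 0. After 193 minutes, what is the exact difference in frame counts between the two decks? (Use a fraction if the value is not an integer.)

347400/1001 frames

193 min = 11580 s.
A emits 30000/1001 × 11580 = 347400000/1001 frames; B emits 30 × 11580 = 347400.
Difference = 347400/1001 frames (≈ 347.0529); B is ahead of A.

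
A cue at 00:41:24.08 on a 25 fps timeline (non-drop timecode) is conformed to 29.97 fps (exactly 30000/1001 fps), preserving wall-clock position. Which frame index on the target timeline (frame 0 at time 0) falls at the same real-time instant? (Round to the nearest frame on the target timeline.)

frame 74455

Source frame index: (0×3600 + 41×60 + 24) × 25 + 8 = 62108.
Real time: 62108 / (25) = 62108/25 s.
Target frame: (62108/25) × (30000/1001) = 74529600/1001 ≈ 74455.145 → 74455.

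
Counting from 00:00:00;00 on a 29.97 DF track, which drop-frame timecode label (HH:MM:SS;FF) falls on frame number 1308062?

12:07:25;22

Each 10-minute DF block holds 10 × 60 × 30 − 9 × 2 = 17982 frames. 1308062 ÷ 17982 → 72 full blocks, remainder 13358.
Within the partial block the first minute is 1800 frames and each further minute 1798, so 7 further minute boundaries passed. Total skipped labels = 18 × 72 + 2 × 7 = 1310.
Non-drop label index = 1308062 + 1310 = 1309372; at 30 labels/s that is 12:07:25:22, i.e. DF 12:07:25;22.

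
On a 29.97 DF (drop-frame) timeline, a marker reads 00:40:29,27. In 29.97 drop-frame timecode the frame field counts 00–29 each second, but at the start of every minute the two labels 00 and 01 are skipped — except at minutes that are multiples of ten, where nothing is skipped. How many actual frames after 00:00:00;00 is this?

72825

Complete 10-minute blocks: 4, each 17982 frames → 71928.
Remaining 0 whole minutes in the current block: 0 frames.
Within the current minute: 29 × 30 + 27 = 897. Total = 71928 + 0 + 897 = 72825.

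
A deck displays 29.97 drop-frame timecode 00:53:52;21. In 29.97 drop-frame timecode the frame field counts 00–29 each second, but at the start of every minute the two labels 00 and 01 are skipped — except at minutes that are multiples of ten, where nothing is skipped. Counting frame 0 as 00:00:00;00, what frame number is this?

As if non-drop at 30 labels/s: (0 × 3600 + 53 × 60 + 52) × 30 + 21 = 96981.
Minute boundaries passed: 53; those not divisible by 10: 53 − 5 = 48; dropped labels = 2 × 48 = 96.
Actual frame index = 96981 − 96 = 96885.

96885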